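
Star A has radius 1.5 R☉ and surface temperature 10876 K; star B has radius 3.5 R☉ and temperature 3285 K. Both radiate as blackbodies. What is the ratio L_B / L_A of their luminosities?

L_B/L_A ≈ 0.0453

L = 4πR²σT⁴ ∝ R²T⁴, so L_B/L_A = (3.5/1.5)² × (3285/10876)⁴ = 5.44 × 8.32×10^-3 = 0.0453.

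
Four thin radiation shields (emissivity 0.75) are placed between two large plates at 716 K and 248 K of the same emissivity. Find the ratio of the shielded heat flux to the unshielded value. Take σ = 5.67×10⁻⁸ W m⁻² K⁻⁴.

ratio ≈ 0.200

With N identical shields there are N+1 = 5 gaps in series, each with the same radiative resistance, so the flux falls to 1/(N+1) of its unshielded value.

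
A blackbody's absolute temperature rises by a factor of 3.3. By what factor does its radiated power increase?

factor ≈ 119

P ∝ T⁴, so the power scales as (3.3)⁴ = 119.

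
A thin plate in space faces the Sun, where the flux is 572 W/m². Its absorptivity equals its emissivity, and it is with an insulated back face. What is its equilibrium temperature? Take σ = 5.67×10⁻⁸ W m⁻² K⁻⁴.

T ≈ 317 K

Absorbed flux αS = emitted flux εσT⁴ (one radiating face); with α = ε, T = (S/σ)^(1/4).
T = (572 / 5.67×10⁻⁸)^(1/4) = (1.01×10^10)^(1/4).
T = 317 K.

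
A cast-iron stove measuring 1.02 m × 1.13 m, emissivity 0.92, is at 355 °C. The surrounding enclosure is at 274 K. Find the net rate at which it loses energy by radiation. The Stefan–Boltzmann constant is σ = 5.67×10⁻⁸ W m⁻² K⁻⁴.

A = 1.02 × 1.13 = 1.15 m².
Convert: 355 °C = 628 K.
Q = εσA(T⁴ − T_s⁴). T⁴ − T_s⁴ = (628)⁴ − (274)⁴ = 1.56×10^11 − 5.64×10^9 = 1.50×10^11 K⁴.
Q = 0.92 × 5.67×10⁻⁸ × 1.15 × 1.50×10^11 = 9010 W.

Q ≈ 9010 W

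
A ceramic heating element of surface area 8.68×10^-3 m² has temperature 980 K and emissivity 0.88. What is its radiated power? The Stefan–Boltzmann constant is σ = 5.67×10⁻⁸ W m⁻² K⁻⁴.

P = εσAT⁴ = 0.88 × 5.67×10⁻⁸ × 8.68×10^-3 × (980)⁴ = 0.88 × 5.67×10⁻⁸ × 8.68×10^-3 × 9.22×10^11.
P = 399 W.

P ≈ 399 W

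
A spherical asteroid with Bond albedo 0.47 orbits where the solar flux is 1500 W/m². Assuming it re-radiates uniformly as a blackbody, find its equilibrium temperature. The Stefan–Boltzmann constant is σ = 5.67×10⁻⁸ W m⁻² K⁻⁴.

T ≈ 243 K

Power absorbed = (1−a)S·πR²; power emitted = 4πR²σT⁴. Equating and cancelling πR²:
T = ((1−a)S / 4σ)^(1/4) = (795 / (4 × 5.67×10⁻⁸))^(1/4) = (3.51×10^9)^(1/4).
T = 243 K.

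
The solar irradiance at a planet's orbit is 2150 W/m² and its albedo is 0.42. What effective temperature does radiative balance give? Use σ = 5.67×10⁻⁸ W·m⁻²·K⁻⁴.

T ≈ 272 K

Power absorbed = (1−a)S·πR²; power emitted = 4πR²σT⁴. Equating and cancelling πR²:
T = ((1−a)S / 4σ)^(1/4) = (1250 / (4 × 5.67×10⁻⁸))^(1/4) = (5.50×10^9)^(1/4).
T = 272 K.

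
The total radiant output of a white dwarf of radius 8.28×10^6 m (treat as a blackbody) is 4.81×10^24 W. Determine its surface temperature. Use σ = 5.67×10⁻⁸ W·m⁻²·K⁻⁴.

T ≈ 17700 K

A = 4πr² = 4π × (8.28×10^6)² = 8.62×10^14 m².
From P = σAT⁴, T = (P / σA)^(1/4) = (4.81×10^24 / (5.67×10⁻⁸ × 8.62×10^14))^(1/4).
T = (9.85×10^16)^(1/4) = 17700 K.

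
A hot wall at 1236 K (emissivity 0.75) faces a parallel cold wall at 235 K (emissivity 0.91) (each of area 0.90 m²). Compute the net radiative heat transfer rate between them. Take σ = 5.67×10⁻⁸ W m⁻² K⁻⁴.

Q ≈ 83000 W

For two large parallel gray plates, q = σ(T₁⁴ − T₂⁴) / (1/ε₁ + 1/ε₂ − 1).
1/ε₁ + 1/ε₂ − 1 = 1/0.75 + 1/0.91 − 1 = 1.432.
T₁⁴ − T₂⁴ = 2.33×10^12 − 3.05×10^9 = 2.33×10^12 K⁴.
q = 5.67×10⁻⁸ × 2.33×10^12 / 1.432 = 92300 W/m².
Q = q·A = 92300 × 0.90 = 83000 W.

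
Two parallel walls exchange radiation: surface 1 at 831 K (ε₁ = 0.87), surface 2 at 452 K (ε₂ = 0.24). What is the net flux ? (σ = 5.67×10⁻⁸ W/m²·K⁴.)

q ≈ 5720 W/m²

For two large parallel gray plates, q = σ(T₁⁴ − T₂⁴) / (1/ε₁ + 1/ε₂ − 1).
1/ε₁ + 1/ε₂ − 1 = 1/0.87 + 1/0.24 − 1 = 4.316.
T₁⁴ − T₂⁴ = 4.77×10^11 − 4.17×10^10 = 4.35×10^11 K⁴.
q = 5.67×10⁻⁸ × 4.35×10^11 / 4.316 = 5720 W/m².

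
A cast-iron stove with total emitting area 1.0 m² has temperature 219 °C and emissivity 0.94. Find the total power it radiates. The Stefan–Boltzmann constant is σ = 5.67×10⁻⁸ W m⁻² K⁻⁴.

219 °C = 492 K.
P = εσAT⁴ = 0.94 × 5.67×10⁻⁸ × 1.00 × (492)⁴ = 0.94 × 5.67×10⁻⁸ × 1.00 × 5.86×10^10.
P = 3120 W.

P ≈ 3120 W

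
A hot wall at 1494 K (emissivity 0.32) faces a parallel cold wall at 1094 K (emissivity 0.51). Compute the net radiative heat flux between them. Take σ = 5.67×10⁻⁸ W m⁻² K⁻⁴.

q ≈ 49300 W/m²

For two large parallel gray plates, q = σ(T₁⁴ − T₂⁴) / (1/ε₁ + 1/ε₂ − 1).
1/ε₁ + 1/ε₂ − 1 = 1/0.32 + 1/0.51 − 1 = 4.086.
T₁⁴ − T₂⁴ = 4.98×10^12 − 1.43×10^12 = 3.55×10^12 K⁴.
q = 5.67×10⁻⁸ × 3.55×10^12 / 4.086 = 49300 W/m².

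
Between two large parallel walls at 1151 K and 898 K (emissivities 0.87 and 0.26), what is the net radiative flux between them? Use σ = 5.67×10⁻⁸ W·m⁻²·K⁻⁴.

For two large parallel gray plates, q = σ(T₁⁴ − T₂⁴) / (1/ε₁ + 1/ε₂ − 1).
1/ε₁ + 1/ε₂ − 1 = 1/0.87 + 1/0.26 − 1 = 3.996.
T₁⁴ − T₂⁴ = 1.76×10^12 − 6.50×10^11 = 1.10×10^12 K⁴.
q = 5.67×10⁻⁸ × 1.10×10^12 / 3.996 = 15700 W/m².

q ≈ 15700 W/m²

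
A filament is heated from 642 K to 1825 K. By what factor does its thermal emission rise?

ratio ≈ 65.3

P ∝ T⁴, so the ratio is (1825/642)⁴ = (2.843)⁴ = 65.3.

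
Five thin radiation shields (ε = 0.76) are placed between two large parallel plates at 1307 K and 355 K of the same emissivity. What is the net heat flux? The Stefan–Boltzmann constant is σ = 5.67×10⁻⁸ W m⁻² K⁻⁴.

q ≈ 16800 W/m²

Each of the 6 gaps contributes resistance (2/ε − 1) = 2/0.76 − 1 = 1.632; total = 9.789.
q = σ(T₁⁴ − T₂⁴) / 9.789 = 5.67×10⁻⁸ × 2.90×10^12 / 9.789 = 16800 W/m².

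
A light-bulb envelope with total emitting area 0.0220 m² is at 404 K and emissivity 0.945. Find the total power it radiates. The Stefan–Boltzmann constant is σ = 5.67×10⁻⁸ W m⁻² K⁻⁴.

Stefan–Boltzmann: P = εσAT⁴ = 0.945 × 5.67×10⁻⁸ × 0.0220 × (404)⁴ = 0.945 × 5.67×10⁻⁸ × 0.0220 × 2.66×10^10.
P = 31.4 W.

P ≈ 31.4 W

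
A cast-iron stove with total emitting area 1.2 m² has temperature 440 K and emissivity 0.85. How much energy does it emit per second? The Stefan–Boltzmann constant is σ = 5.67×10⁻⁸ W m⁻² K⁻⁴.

P ≈ 2170 W

P = εσAT⁴ = 0.85 × 5.67×10⁻⁸ × 1.20 × (440)⁴ = 0.85 × 5.67×10⁻⁸ × 1.20 × 3.75×10^10.
P = 2170 W.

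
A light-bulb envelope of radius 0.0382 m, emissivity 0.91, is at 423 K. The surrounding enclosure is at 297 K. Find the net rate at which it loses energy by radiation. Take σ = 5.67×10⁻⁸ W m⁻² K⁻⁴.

Q ≈ 22.9 W

A = 4πr² = 4π × (0.0382)² = 0.0183 m².
Q = εσA(T⁴ − T_s⁴). T⁴ − T_s⁴ = (423)⁴ − (297)⁴ = 3.20×10^10 − 7.78×10^9 = 2.42×10^10 K⁴.
Q = 0.91 × 5.67×10⁻⁸ × 0.0183 × 2.42×10^10 = 22.9 W.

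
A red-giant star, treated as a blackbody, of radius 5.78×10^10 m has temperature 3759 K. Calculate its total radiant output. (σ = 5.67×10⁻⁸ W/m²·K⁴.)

A = 4πr² = 4π × (5.78×10^10)² = 4.20×10^22 m².
P = σAT⁴ = 5.67×10⁻⁸ × 4.20×10^22 × (3759)⁴ = 5.67×10⁻⁸ × 4.20×10^22 × 2.00×10^14.
P = 4.75×10^29 W.

P ≈ 4.75×10^29 W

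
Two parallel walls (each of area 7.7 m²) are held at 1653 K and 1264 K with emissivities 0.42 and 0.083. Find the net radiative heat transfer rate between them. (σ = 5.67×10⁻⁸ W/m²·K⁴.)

Q ≈ 1.60×10^5 W

For two large parallel gray plates, q = σ(T₁⁴ − T₂⁴) / (1/ε₁ + 1/ε₂ − 1).
1/ε₁ + 1/ε₂ − 1 = 1/0.42 + 1/0.083 − 1 = 13.43.
T₁⁴ − T₂⁴ = 7.47×10^12 − 2.55×10^12 = 4.91×10^12 K⁴.
q = 5.67×10⁻⁸ × 4.91×10^12 / 13.43 = 20700 W/m².
Q = q·A = 20700 × 7.7 = 1.60×10^5 W.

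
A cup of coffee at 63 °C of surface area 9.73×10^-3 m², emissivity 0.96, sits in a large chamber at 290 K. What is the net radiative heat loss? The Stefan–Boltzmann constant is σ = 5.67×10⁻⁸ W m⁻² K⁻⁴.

Convert: 63 °C = 336 K.
Q = εσA(T⁴ − T_s⁴). T⁴ − T_s⁴ = (336)⁴ − (290)⁴ = 1.27×10^10 − 7.07×10^9 = 5.67×10^9 K⁴.
Q = 0.96 × 5.67×10⁻⁸ × 9.73×10^-3 × 5.67×10^9 = 3.00 W.

Q ≈ 3.00 W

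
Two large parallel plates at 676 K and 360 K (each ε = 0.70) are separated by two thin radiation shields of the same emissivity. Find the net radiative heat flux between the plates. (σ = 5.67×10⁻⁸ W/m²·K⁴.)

Each of the 3 gaps contributes resistance (2/ε − 1) = 2/0.70 − 1 = 1.857; total = 5.571.
q = σ(T₁⁴ − T₂⁴) / 5.571 = 5.67×10⁻⁸ × 1.92×10^11 / 5.571 = 1950 W/m².

q ≈ 1950 W/m²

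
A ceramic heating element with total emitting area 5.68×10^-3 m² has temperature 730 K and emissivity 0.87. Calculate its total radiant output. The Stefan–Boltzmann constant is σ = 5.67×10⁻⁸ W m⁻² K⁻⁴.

Stefan–Boltzmann: P = εσAT⁴ = 0.87 × 5.67×10⁻⁸ × 5.68×10^-3 × (730)⁴ = 0.87 × 5.67×10⁻⁸ × 5.68×10^-3 × 2.84×10^11.
P = 79.6 W.

P ≈ 79.6 W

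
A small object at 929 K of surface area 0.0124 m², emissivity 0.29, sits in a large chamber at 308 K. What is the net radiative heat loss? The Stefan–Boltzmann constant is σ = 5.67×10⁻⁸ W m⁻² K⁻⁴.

Q = εσA(T⁴ − T_s⁴). T⁴ − T_s⁴ = (929)⁴ − (308)⁴ = 7.45×10^11 − 9.00×10^9 = 7.36×10^11 K⁴.
Q = 0.29 × 5.67×10⁻⁸ × 0.0124 × 7.36×10^11 = 150 W.

Q ≈ 150 W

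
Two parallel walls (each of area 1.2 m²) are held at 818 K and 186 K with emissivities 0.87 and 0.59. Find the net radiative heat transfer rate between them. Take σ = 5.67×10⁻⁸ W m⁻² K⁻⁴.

For two large parallel gray plates, q = σ(T₁⁴ − T₂⁴) / (1/ε₁ + 1/ε₂ − 1).
1/ε₁ + 1/ε₂ − 1 = 1/0.87 + 1/0.59 − 1 = 1.844.
T₁⁴ − T₂⁴ = 4.48×10^11 − 1.20×10^9 = 4.47×10^11 K⁴.
q = 5.67×10⁻⁸ × 4.47×10^11 / 1.844 = 13700 W/m².
Q = q·A = 13700 × 1.2 = 16500 W.

Q ≈ 16500 W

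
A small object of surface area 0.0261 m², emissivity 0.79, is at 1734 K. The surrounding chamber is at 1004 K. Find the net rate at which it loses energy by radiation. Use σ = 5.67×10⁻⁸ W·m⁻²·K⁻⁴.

Q = εσA(T⁴ − T_s⁴). T⁴ − T_s⁴ = (1734)⁴ − (1004)⁴ = 9.04×10^12 − 1.02×10^12 = 8.02×10^12 K⁴.
Q = 0.79 × 5.67×10⁻⁸ × 0.0261 × 8.02×10^12 = 9380 W.

Q ≈ 9380 W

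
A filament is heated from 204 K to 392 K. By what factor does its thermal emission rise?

P ∝ T⁴, so the ratio is (392/204)⁴ = (1.922)⁴ = 13.6.

ratio ≈ 13.6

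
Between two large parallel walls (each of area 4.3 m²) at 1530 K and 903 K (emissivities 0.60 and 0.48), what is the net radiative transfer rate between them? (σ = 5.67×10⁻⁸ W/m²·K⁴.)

For two large parallel gray plates, q = σ(T₁⁴ − T₂⁴) / (1/ε₁ + 1/ε₂ − 1).
1/ε₁ + 1/ε₂ − 1 = 1/0.60 + 1/0.48 − 1 = 2.750.
T₁⁴ − T₂⁴ = 5.48×10^12 − 6.65×10^11 = 4.81×10^12 K⁴.
q = 5.67×10⁻⁸ × 4.81×10^12 / 2.750 = 99300 W/m².
Q = q·A = 99300 × 4.3 = 4.27×10^5 W.

Q ≈ 4.27×10^5 W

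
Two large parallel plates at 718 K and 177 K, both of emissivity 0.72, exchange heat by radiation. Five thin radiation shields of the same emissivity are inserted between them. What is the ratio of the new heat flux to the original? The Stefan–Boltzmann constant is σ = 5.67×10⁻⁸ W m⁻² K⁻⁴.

ratio ≈ 0.167

With N identical shields there are N+1 = 6 gaps in series, each with the same radiative resistance, so the flux falls to 1/(N+1) of its unshielded value.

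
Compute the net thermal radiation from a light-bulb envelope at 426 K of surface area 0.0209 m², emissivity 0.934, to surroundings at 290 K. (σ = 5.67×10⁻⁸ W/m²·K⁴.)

Q = εσA(T⁴ − T_s⁴). T⁴ − T_s⁴ = (426)⁴ − (290)⁴ = 3.29×10^10 − 7.07×10^9 = 2.59×10^10 K⁴.
Q = 0.934 × 5.67×10⁻⁸ × 0.0209 × 2.59×10^10 = 28.6 W.

Q ≈ 28.6 W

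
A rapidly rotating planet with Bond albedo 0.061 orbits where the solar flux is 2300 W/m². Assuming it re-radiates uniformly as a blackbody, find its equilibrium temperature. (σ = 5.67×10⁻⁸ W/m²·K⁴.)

T ≈ 312 K

Power absorbed = (1−a)S·πR²; power emitted = 4πR²σT⁴. Equating and cancelling πR²:
T = ((1−a)S / 4σ)^(1/4) = (2160 / (4 × 5.67×10⁻⁸))^(1/4) = (9.52×10^9)^(1/4).
T = 312 K.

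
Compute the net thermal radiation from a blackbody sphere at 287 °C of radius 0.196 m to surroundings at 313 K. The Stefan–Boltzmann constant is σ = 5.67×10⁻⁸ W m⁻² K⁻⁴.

A = 4πr² = 4π × (0.196)² = 0.483 m².
Convert: 287 °C = 560 K.
Q = σA(T⁴ − T_s⁴). T⁴ − T_s⁴ = (560)⁴ − (313)⁴ = 9.83×10^10 − 9.60×10^9 = 8.87×10^10 K⁴.
Q = 5.67×10⁻⁸ × 0.483 × 8.87×10^10 = 2430 W.

Q ≈ 2430 W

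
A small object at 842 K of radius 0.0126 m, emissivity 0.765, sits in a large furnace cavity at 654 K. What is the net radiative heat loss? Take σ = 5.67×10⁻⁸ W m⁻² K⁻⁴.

A = 4πr² = 4π × (0.0126)² = 2.00×10^-3 m².
Q = εσA(T⁴ − T_s⁴). T⁴ − T_s⁴ = (842)⁴ − (654)⁴ = 5.03×10^11 − 1.83×10^11 = 3.20×10^11 K⁴.
Q = 0.765 × 5.67×10⁻⁸ × 2.00×10^-3 × 3.20×10^11 = 27.7 W.

Q ≈ 27.7 W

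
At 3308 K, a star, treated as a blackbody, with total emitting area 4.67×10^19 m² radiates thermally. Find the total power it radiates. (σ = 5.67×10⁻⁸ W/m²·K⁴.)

P = σAT⁴ = 5.67×10⁻⁸ × 4.67×10^19 × (3308)⁴ = 5.67×10⁻⁸ × 4.67×10^19 × 1.20×10^14.
P = 3.17×10^26 W.

P ≈ 3.17×10^26 W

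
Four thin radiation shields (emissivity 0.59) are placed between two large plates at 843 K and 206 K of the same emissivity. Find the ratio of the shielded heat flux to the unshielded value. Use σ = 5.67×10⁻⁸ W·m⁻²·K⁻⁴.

With N identical shields there are N+1 = 5 gaps in series, each with the same radiative resistance, so the flux falls to 1/(N+1) of its unshielded value.

ratio ≈ 0.200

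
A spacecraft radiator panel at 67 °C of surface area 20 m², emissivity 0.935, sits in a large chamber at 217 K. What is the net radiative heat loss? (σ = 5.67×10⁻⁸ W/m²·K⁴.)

Q ≈ 11800 W

Convert: 67 °C = 340 K.
Q = εσA(T⁴ − T_s⁴). T⁴ − T_s⁴ = (340)⁴ − (217)⁴ = 1.34×10^10 − 2.22×10^9 = 1.11×10^10 K⁴.
Q = 0.935 × 5.67×10⁻⁸ × 20.0 × 1.11×10^10 = 11800 W.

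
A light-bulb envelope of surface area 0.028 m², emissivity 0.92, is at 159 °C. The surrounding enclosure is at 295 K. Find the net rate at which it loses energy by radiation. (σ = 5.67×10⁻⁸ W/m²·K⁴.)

Q ≈ 39.8 W

Convert: 159 °C = 432 K.
Q = εσA(T⁴ − T_s⁴). T⁴ − T_s⁴ = (432)⁴ − (295)⁴ = 3.48×10^10 − 7.57×10^9 = 2.73×10^10 K⁴.
Q = 0.92 × 5.67×10⁻⁸ × 0.0280 × 2.73×10^10 = 39.8 W.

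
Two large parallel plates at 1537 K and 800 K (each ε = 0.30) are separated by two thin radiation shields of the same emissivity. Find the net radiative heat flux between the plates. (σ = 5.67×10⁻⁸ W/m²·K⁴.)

Each of the 3 gaps contributes resistance (2/ε − 1) = 2/0.30 − 1 = 5.667; total = 17.00.
q = σ(T₁⁴ − T₂⁴) / 17.00 = 5.67×10⁻⁸ × 5.17×10^12 / 17.00 = 17200 W/m².

q ≈ 17200 W/m²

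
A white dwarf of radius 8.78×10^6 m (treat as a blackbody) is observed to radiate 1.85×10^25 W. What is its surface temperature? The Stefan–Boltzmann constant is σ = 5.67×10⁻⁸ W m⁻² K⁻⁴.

T ≈ 24100 K

A = 4πr² = 4π × (8.78×10^6)² = 9.69×10^14 m².
From P = σAT⁴, T = (P / σA)^(1/4) = (1.85×10^25 / (5.67×10⁻⁸ × 9.69×10^14))^(1/4).
T = (3.37×10^17)^(1/4) = 24100 K.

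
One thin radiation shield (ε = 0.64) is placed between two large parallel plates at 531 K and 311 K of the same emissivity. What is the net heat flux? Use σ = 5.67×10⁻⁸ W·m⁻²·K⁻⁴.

Each of the 2 gaps contributes resistance (2/ε − 1) = 2/0.64 − 1 = 2.125; total = 4.250.
q = σ(T₁⁴ − T₂⁴) / 4.250 = 5.67×10⁻⁸ × 7.01×10^10 / 4.250 = 936 W/m².

q ≈ 936 W/m²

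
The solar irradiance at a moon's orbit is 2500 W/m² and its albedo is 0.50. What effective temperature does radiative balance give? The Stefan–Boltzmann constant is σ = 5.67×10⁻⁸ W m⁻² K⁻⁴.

Power absorbed = (1−a)S·πR²; power emitted = 4πR²σT⁴. Equating and cancelling πR²:
T = ((1−a)S / 4σ)^(1/4) = (1250 / (4 × 5.67×10⁻⁸))^(1/4) = (5.51×10^9)^(1/4).
T = 272 K.

T ≈ 272 K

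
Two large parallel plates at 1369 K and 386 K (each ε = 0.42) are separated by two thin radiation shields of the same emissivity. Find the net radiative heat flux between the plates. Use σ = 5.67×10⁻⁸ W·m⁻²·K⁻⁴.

Each of the 3 gaps contributes resistance (2/ε − 1) = 2/0.42 − 1 = 3.762; total = 11.29.
q = σ(T₁⁴ − T₂⁴) / 11.29 = 5.67×10⁻⁸ × 3.49×10^12 / 11.29 = 17500 W/m².

q ≈ 17500 W/m²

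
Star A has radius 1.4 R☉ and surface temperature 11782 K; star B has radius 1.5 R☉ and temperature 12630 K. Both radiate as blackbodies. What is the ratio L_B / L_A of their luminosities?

L = 4πR²σT⁴ ∝ R²T⁴, so L_B/L_A = (1.5/1.4)² × (12630/11782)⁴ = 1.15 × 1.32 = 1.52.

L_B/L_A ≈ 1.52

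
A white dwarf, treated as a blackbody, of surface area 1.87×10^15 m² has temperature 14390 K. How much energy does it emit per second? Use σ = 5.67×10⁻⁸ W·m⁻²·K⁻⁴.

P ≈ 4.55×10^24 W

P = σAT⁴ = 5.67×10⁻⁸ × 1.87×10^15 × (14390)⁴ = 5.67×10⁻⁸ × 1.87×10^15 × 4.29×10^16.
P = 4.55×10^24 W.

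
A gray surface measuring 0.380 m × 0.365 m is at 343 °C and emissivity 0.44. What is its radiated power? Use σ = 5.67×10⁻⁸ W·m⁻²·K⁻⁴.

A = 0.380 × 0.365 = 0.139 m².
343 °C = 616 K.
Stefan–Boltzmann: P = εσAT⁴ = 0.44 × 5.67×10⁻⁸ × 0.139 × (616)⁴ = 0.44 × 5.67×10⁻⁸ × 0.139 × 1.44×10^11.
P = 498 W.

P ≈ 498 W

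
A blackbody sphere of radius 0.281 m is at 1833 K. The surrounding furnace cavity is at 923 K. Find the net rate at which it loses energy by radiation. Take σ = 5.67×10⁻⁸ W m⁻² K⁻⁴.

Q ≈ 5.94×10^5 W

A = 4πr² = 4π × (0.281)² = 0.992 m².
Q = σA(T⁴ − T_s⁴). T⁴ − T_s⁴ = (1833)⁴ − (923)⁴ = 1.13×10^13 − 7.26×10^11 = 1.06×10^13 K⁴.
Q = 5.67×10⁻⁸ × 0.992 × 1.06×10^13 = 5.94×10^5 W.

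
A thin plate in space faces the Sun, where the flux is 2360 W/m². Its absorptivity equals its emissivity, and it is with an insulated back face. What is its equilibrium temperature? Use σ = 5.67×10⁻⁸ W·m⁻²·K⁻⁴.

T ≈ 452 K

Absorbed flux αS = emitted flux εσT⁴ (one radiating face); with α = ε, T = (S/σ)^(1/4).
T = (2360 / 5.67×10⁻⁸)^(1/4) = (4.16×10^10)^(1/4).
T = 452 K.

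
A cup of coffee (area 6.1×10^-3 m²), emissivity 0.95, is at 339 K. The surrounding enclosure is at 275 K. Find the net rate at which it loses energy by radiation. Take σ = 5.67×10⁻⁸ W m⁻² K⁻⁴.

Q ≈ 2.46 W

Q = εσA(T⁴ − T_s⁴). T⁴ − T_s⁴ = (339)⁴ − (275)⁴ = 1.32×10^10 − 5.72×10^9 = 7.49×10^9 K⁴.
Q = 0.95 × 5.67×10⁻⁸ × 6.10×10^-3 × 7.49×10^9 = 2.46 W.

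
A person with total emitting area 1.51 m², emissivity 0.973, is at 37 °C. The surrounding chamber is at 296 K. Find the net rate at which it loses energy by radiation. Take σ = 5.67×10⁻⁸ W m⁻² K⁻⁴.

Convert: 37 °C = 310 K.
Q = εσA(T⁴ − T_s⁴). T⁴ − T_s⁴ = (310)⁴ − (296)⁴ = 9.24×10^9 − 7.68×10^9 = 1.56×10^9 K⁴.
Q = 0.973 × 5.67×10⁻⁸ × 1.51 × 1.56×10^9 = 130 W.

Q ≈ 130 W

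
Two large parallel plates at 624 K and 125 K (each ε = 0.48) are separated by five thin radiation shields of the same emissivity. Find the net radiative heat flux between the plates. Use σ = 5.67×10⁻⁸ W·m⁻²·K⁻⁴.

q ≈ 452 W/m²

Each of the 6 gaps contributes resistance (2/ε − 1) = 2/0.48 − 1 = 3.167; total = 19.00.
q = σ(T₁⁴ − T₂⁴) / 19.00 = 5.67×10⁻⁸ × 1.51×10^11 / 19.00 = 452 W/m².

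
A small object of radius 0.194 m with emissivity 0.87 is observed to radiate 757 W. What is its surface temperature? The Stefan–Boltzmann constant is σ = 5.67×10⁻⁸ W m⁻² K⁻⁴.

T ≈ 424 K

A = 4πr² = 4π × (0.194)² = 0.473 m².
From P = εσAT⁴, T = (P / εσA)^(1/4) = (757 / (0.87 × 5.67×10⁻⁸ × 0.473))^(1/4).
T = (3.24×10^10)^(1/4) = 424 K.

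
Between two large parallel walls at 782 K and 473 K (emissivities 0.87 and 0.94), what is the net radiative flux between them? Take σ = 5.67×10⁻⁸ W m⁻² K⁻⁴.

q ≈ 15100 W/m²

For two large parallel gray plates, q = σ(T₁⁴ − T₂⁴) / (1/ε₁ + 1/ε₂ − 1).
1/ε₁ + 1/ε₂ − 1 = 1/0.87 + 1/0.94 − 1 = 1.213.
T₁⁴ − T₂⁴ = 3.74×10^11 − 5.01×10^10 = 3.24×10^11 K⁴.
q = 5.67×10⁻⁸ × 3.24×10^11 / 1.213 = 15100 W/m².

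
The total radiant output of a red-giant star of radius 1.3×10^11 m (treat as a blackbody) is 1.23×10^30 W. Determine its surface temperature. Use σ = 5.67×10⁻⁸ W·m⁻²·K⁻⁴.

T ≈ 3180 K

A = 4πr² = 4π × (1.3×10^11)² = 2.12×10^23 m².
From P = σAT⁴, T = (P / σA)^(1/4) = (1.23×10^30 / (5.67×10⁻⁸ × 2.12×10^23))^(1/4).
T = (1.02×10^14)^(1/4) = 3180 K.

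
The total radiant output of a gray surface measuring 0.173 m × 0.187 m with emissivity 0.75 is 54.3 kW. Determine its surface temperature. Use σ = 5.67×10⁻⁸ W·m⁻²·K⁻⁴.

A = 0.173 × 0.187 = 0.0324 m².
From P = εσAT⁴, T = (P / εσA)^(1/4) = (54300 / (0.75 × 5.67×10⁻⁸ × 0.0324))^(1/4).
T = (3.95×10^13)^(1/4) = 2510 K.

T ≈ 2510 K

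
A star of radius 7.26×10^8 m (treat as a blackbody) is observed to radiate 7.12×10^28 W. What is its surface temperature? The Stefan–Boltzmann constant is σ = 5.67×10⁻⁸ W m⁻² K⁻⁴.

T ≈ 20900 K

A = 4πr² = 4π × (7.26×10^8)² = 6.62×10^18 m².
From P = σAT⁴, T = (P / σA)^(1/4) = (7.12×10^28 / (5.67×10⁻⁸ × 6.62×10^18))^(1/4).
T = (1.90×10^17)^(1/4) = 20900 K.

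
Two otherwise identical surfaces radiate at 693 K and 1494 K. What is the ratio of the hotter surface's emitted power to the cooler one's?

P ∝ T⁴, so the ratio is (1494/693)⁴ = (2.156)⁴ = 21.6.

ratio ≈ 21.6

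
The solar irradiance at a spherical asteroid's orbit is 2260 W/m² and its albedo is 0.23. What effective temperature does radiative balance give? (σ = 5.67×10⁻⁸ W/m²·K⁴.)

Power absorbed = (1−a)S·πR²; power emitted = 4πR²σT⁴. Equating and cancelling πR²:
T = ((1−a)S / 4σ)^(1/4) = (1740 / (4 × 5.67×10⁻⁸))^(1/4) = (7.67×10^9)^(1/4).
T = 296 K.

T ≈ 296 K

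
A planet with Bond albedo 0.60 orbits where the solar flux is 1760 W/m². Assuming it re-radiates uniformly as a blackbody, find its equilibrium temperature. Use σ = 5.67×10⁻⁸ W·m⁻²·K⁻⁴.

Power absorbed = (1−a)S·πR²; power emitted = 4πR²σT⁴. Equating and cancelling πR²:
T = ((1−a)S / 4σ)^(1/4) = (704 / (4 × 5.67×10⁻⁸))^(1/4) = (3.10×10^9)^(1/4).
T = 236 K.

T ≈ 236 K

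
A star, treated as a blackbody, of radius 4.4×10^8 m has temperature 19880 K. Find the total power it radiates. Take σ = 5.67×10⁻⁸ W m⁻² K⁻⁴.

P ≈ 2.15×10^28 W

A = 4πr² = 4π × (4.4×10^8)² = 2.43×10^18 m².
P = σAT⁴ = 5.67×10⁻⁸ × 2.43×10^18 × (19880)⁴ = 5.67×10⁻⁸ × 2.43×10^18 × 1.56×10^17.
P = 2.15×10^28 W.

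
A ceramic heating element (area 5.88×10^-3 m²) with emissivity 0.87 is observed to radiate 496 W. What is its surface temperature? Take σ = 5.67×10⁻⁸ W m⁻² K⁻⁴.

From P = εσAT⁴, T = (P / εσA)^(1/4) = (496 / (0.87 × 5.67×10⁻⁸ × 5.88×10^-3))^(1/4).
T = (1.71×10^12)^(1/4) = 1140 K.

T ≈ 1140 K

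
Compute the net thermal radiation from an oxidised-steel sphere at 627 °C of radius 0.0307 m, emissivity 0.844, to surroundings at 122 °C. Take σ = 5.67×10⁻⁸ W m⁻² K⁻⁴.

A = 4πr² = 4π × (0.0307)² = 0.0118 m².
Convert: 627 °C = 900 K; 122 °C = 395 K.
Q = εσA(T⁴ − T_s⁴). T⁴ − T_s⁴ = (900)⁴ − (395)⁴ = 6.56×10^11 − 2.43×10^10 = 6.32×10^11 K⁴.
Q = 0.844 × 5.67×10⁻⁸ × 0.0118 × 6.32×10^11 = 358 W.

Q ≈ 358 W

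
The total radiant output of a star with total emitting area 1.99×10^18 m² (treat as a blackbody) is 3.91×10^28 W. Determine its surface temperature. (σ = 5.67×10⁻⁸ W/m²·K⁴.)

From P = σAT⁴, T = (P / σA)^(1/4) = (3.91×10^28 / (5.67×10⁻⁸ × 1.99×10^18))^(1/4).
T = (3.47×10^17)^(1/4) = 24300 K.

T ≈ 24300 K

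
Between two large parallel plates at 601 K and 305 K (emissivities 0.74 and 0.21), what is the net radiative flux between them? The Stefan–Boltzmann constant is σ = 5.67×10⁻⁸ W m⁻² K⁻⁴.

For two large parallel gray plates, q = σ(T₁⁴ − T₂⁴) / (1/ε₁ + 1/ε₂ − 1).
1/ε₁ + 1/ε₂ − 1 = 1/0.74 + 1/0.21 − 1 = 5.113.
T₁⁴ − T₂⁴ = 1.30×10^11 − 8.65×10^9 = 1.22×10^11 K⁴.
q = 5.67×10⁻⁸ × 1.22×10^11 / 5.113 = 1350 W/m².

q ≈ 1350 W/m²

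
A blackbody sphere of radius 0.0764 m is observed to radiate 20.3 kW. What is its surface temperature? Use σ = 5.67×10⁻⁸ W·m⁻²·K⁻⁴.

A = 4πr² = 4π × (0.0764)² = 0.0733 m².
From P = σAT⁴, T = (P / σA)^(1/4) = (20300 / (5.67×10⁻⁸ × 0.0733))^(1/4).
T = (4.88×10^12)^(1/4) = 1490 K.

T ≈ 1490 K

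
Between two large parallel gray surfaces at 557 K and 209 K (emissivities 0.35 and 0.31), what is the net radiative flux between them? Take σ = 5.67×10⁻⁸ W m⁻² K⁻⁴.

For two large parallel gray plates, q = σ(T₁⁴ − T₂⁴) / (1/ε₁ + 1/ε₂ − 1).
1/ε₁ + 1/ε₂ − 1 = 1/0.35 + 1/0.31 − 1 = 5.083.
T₁⁴ − T₂⁴ = 9.63×10^10 − 1.91×10^9 = 9.43×10^10 K⁴.
q = 5.67×10⁻⁸ × 9.43×10^10 / 5.083 = 1050 W/m².

q ≈ 1050 W/m²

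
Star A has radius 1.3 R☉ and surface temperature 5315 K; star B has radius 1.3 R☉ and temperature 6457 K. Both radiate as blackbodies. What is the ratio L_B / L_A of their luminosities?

L = 4πR²σT⁴ ∝ R²T⁴, so L_B/L_A = (1.3/1.3)² × (6457/5315)⁴ = 1.00 × 2.18 = 2.18.

L_B/L_A ≈ 2.18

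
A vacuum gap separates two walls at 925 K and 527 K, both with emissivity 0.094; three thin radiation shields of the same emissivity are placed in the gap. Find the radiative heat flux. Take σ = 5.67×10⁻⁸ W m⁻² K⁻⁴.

Each of the 4 gaps contributes resistance (2/ε − 1) = 2/0.094 − 1 = 20.28; total = 81.11.
q = σ(T₁⁴ − T₂⁴) / 81.11 = 5.67×10⁻⁸ × 6.55×10^11 / 81.11 = 458 W/m².

q ≈ 458 W/m²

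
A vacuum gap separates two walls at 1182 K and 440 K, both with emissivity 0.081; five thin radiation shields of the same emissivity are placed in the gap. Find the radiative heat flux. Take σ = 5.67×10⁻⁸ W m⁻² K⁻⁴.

Each of the 6 gaps contributes resistance (2/ε − 1) = 2/0.081 − 1 = 23.69; total = 142.1.
q = σ(T₁⁴ − T₂⁴) / 142.1 = 5.67×10⁻⁸ × 1.91×10^12 / 142.1 = 764 W/m².

q ≈ 764 W/m²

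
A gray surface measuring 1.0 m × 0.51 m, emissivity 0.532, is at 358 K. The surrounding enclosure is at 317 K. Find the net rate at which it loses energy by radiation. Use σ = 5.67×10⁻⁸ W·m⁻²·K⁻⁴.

Q ≈ 97.3 W

A = 1.0 × 0.51 = 0.510 m².
Q = εσA(T⁴ − T_s⁴). T⁴ − T_s⁴ = (358)⁴ − (317)⁴ = 1.64×10^10 − 1.01×10^10 = 6.33×10^9 K⁴.
Q = 0.532 × 5.67×10⁻⁸ × 0.510 × 6.33×10^9 = 97.3 W.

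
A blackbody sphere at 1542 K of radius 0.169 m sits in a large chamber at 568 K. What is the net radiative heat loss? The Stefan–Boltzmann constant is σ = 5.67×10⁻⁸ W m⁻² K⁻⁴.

Q ≈ 1.13×10^5 W

A = 4πr² = 4π × (0.169)² = 0.359 m².
Q = σA(T⁴ − T_s⁴). T⁴ − T_s⁴ = (1542)⁴ − (568)⁴ = 5.65×10^12 − 1.04×10^11 = 5.55×10^12 K⁴.
Q = 5.67×10⁻⁸ × 0.359 × 5.55×10^12 = 1.13×10^5 W.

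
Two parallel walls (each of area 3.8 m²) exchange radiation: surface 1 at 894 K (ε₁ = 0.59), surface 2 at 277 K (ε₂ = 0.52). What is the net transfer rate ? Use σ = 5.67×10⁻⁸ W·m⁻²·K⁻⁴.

Q ≈ 52100 W

For two large parallel gray plates, q = σ(T₁⁴ − T₂⁴) / (1/ε₁ + 1/ε₂ − 1).
1/ε₁ + 1/ε₂ − 1 = 1/0.59 + 1/0.52 − 1 = 2.618.
T₁⁴ − T₂⁴ = 6.39×10^11 − 5.89×10^9 = 6.33×10^11 K⁴.
q = 5.67×10⁻⁸ × 6.33×10^11 / 2.618 = 13700 W/m².
Q = q·A = 13700 × 3.8 = 52100 W.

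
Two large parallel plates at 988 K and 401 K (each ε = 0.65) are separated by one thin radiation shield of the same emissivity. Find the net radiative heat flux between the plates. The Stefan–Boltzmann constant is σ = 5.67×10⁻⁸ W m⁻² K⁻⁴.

q ≈ 12700 W/m²

Each of the 2 gaps contributes resistance (2/ε − 1) = 2/0.65 − 1 = 2.077; total = 4.154.
q = σ(T₁⁴ − T₂⁴) / 4.154 = 5.67×10⁻⁸ × 9.27×10^11 / 4.154 = 12700 W/m².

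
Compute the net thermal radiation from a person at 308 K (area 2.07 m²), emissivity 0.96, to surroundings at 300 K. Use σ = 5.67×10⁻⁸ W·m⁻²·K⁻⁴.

Q = εσA(T⁴ − T_s⁴). T⁴ − T_s⁴ = (308)⁴ − (300)⁴ = 9.00×10^9 − 8.10×10^9 = 8.99×10^8 K⁴.
Q = 0.96 × 5.67×10⁻⁸ × 2.07 × 8.99×10^8 = 101 W.

Q ≈ 101 W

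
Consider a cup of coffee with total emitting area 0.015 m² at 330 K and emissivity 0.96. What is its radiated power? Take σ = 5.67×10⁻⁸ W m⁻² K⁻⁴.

P = εσAT⁴ = 0.96 × 5.67×10⁻⁸ × 0.0150 × (330)⁴ = 0.96 × 5.67×10⁻⁸ × 0.0150 × 1.19×10^10.
P = 9.68 W.

P ≈ 9.68 W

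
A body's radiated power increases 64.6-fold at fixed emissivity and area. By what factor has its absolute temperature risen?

factor ≈ 2.84

P ∝ T⁴ ⇒ T ∝ P^(1/4), so T scales by (64.6)^(1/4) = 2.84.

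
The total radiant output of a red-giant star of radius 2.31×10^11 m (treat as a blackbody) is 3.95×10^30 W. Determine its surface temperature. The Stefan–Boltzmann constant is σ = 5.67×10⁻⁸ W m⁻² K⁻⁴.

T ≈ 3190 K

A = 4πr² = 4π × (2.31×10^11)² = 6.71×10^23 m².
From P = σAT⁴, T = (P / σA)^(1/4) = (3.95×10^30 / (5.67×10⁻⁸ × 6.71×10^23))^(1/4).
T = (1.04×10^14)^(1/4) = 3190 K.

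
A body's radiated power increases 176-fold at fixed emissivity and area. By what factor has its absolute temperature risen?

factor ≈ 3.64

P ∝ T⁴ ⇒ T ∝ P^(1/4), so T scales by (176)^(1/4) = 3.64.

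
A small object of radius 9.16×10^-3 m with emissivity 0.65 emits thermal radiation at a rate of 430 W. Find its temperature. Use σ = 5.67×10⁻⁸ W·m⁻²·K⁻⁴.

T ≈ 1820 K

A = 4πr² = 4π × (9.16×10^-3)² = 1.05×10^-3 m².
From P = εσAT⁴, T = (P / εσA)^(1/4) = (430 / (0.65 × 5.67×10⁻⁸ × 1.05×10^-3))^(1/4).
T = (1.11×10^13)^(1/4) = 1820 K.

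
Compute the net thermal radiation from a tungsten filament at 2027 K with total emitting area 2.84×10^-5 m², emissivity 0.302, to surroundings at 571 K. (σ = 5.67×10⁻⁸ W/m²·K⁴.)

Q ≈ 8.16 W

Q = εσA(T⁴ − T_s⁴). T⁴ − T_s⁴ = (2027)⁴ − (571)⁴ = 1.69×10^13 − 1.06×10^11 = 1.68×10^13 K⁴.
Q = 0.302 × 5.67×10⁻⁸ × 2.84×10^-5 × 1.68×10^13 = 8.16 W.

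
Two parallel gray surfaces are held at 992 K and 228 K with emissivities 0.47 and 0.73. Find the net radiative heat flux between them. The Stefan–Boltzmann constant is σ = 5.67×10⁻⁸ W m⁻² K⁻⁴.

For two large parallel gray plates, q = σ(T₁⁴ − T₂⁴) / (1/ε₁ + 1/ε₂ − 1).
1/ε₁ + 1/ε₂ − 1 = 1/0.47 + 1/0.73 − 1 = 2.498.
T₁⁴ − T₂⁴ = 9.68×10^11 − 2.70×10^9 = 9.66×10^11 K⁴.
q = 5.67×10⁻⁸ × 9.66×10^11 / 2.498 = 21900 W/m².

q ≈ 21900 W/m²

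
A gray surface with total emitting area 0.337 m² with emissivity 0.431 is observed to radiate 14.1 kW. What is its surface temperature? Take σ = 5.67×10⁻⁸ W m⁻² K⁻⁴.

T ≈ 1140 K

From P = εσAT⁴, T = (P / εσA)^(1/4) = (14100 / (0.431 × 5.67×10⁻⁸ × 0.337))^(1/4).
T = (1.71×10^12)^(1/4) = 1140 K.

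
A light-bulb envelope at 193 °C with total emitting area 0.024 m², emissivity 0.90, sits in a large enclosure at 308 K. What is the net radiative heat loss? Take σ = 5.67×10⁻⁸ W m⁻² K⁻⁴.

Convert: 193 °C = 466 K.
Q = εσA(T⁴ − T_s⁴). T⁴ − T_s⁴ = (466)⁴ − (308)⁴ = 4.72×10^10 − 9.00×10^9 = 3.82×10^10 K⁴.
Q = 0.90 × 5.67×10⁻⁸ × 0.0240 × 3.82×10^10 = 46.7 W.

Q ≈ 46.7 W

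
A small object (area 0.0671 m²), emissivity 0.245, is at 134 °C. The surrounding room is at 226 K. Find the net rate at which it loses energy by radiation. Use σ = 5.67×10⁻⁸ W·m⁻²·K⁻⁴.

Q ≈ 23.1 W

Convert: 134 °C = 407 K.
Q = εσA(T⁴ − T_s⁴). T⁴ − T_s⁴ = (407)⁴ − (226)⁴ = 2.74×10^10 − 2.61×10^9 = 2.48×10^10 K⁴.
Q = 0.245 × 5.67×10⁻⁸ × 0.0671 × 2.48×10^10 = 23.1 W.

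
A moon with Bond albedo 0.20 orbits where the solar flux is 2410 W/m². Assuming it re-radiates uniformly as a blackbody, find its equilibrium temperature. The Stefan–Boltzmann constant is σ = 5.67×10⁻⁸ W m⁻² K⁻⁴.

Power absorbed = (1−a)S·πR²; power emitted = 4πR²σT⁴. Equating and cancelling πR²:
T = ((1−a)S / 4σ)^(1/4) = (1930 / (4 × 5.67×10⁻⁸))^(1/4) = (8.50×10^9)^(1/4).
T = 304 K.

T ≈ 304 K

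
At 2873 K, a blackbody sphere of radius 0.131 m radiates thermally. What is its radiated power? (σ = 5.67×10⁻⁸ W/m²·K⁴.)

P ≈ 8.33×10^5 W

A = 4πr² = 4π × (0.131)² = 0.216 m².
P = σAT⁴ = 5.67×10⁻⁸ × 0.216 × (2873)⁴ = 5.67×10⁻⁸ × 0.216 × 6.81×10^13.
P = 8.33×10^5 W.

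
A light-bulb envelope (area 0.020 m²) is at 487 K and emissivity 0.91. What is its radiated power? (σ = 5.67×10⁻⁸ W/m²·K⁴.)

Stefan–Boltzmann: P = εσAT⁴ = 0.91 × 5.67×10⁻⁸ × 0.0200 × (487)⁴ = 0.91 × 5.67×10⁻⁸ × 0.0200 × 5.62×10^10.
P = 58.0 W.

P ≈ 58.0 W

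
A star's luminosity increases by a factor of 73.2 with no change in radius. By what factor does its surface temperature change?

P ∝ T⁴ ⇒ T ∝ P^(1/4), so T scales by (73.2)^(1/4) = 2.93.

factor ≈ 2.93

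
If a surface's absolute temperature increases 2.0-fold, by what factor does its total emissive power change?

P ∝ T⁴, so the power scales as (2.0)⁴ = 16.0.

factor ≈ 16.0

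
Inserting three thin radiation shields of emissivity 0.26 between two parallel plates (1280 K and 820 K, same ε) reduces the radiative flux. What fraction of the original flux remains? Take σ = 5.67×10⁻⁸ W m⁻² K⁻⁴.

ratio ≈ 0.250

With N identical shields there are N+1 = 4 gaps in series, each with the same radiative resistance, so the flux falls to 1/(N+1) of its unshielded value.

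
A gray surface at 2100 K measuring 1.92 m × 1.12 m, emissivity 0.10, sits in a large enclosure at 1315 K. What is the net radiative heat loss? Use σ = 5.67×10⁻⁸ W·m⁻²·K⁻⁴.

A = 1.92 × 1.12 = 2.15 m².
Q = εσA(T⁴ − T_s⁴). T⁴ − T_s⁴ = (2100)⁴ − (1315)⁴ = 1.94×10^13 − 2.99×10^12 = 1.65×10^13 K⁴.
Q = 0.10 × 5.67×10⁻⁸ × 2.15 × 1.65×10^13 = 2.01×10^5 W.

Q ≈ 2.01×10^5 W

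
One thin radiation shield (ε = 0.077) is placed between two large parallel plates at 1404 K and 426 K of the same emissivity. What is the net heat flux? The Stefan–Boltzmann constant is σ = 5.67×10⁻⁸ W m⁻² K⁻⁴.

q ≈ 4370 W/m²

Each of the 2 gaps contributes resistance (2/ε − 1) = 2/0.077 − 1 = 24.97; total = 49.95.
q = σ(T₁⁴ − T₂⁴) / 49.95 = 5.67×10⁻⁸ × 3.85×10^12 / 49.95 = 4370 W/m².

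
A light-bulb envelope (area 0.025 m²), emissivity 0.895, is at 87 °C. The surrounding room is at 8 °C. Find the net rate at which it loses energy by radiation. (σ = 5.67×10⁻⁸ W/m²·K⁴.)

Q ≈ 13.4 W

Convert: 87 °C = 360 K; 8 °C = 281 K.
Q = εσA(T⁴ − T_s⁴). T⁴ − T_s⁴ = (360)⁴ − (281)⁴ = 1.68×10^10 − 6.23×10^9 = 1.06×10^10 K⁴.
Q = 0.895 × 5.67×10⁻⁸ × 0.0250 × 1.06×10^10 = 13.4 W.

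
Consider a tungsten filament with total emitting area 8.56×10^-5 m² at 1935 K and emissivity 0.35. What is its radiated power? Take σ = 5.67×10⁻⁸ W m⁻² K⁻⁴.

P ≈ 23.8 W

Stefan–Boltzmann: P = εσAT⁴ = 0.35 × 5.67×10⁻⁸ × 8.56×10^-5 × (1935)⁴ = 0.35 × 5.67×10⁻⁸ × 8.56×10^-5 × 1.40×10^13.
P = 23.8 W.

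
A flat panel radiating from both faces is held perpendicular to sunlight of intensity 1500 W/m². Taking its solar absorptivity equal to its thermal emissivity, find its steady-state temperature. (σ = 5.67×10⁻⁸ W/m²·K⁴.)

Absorbed flux αS = emitted flux 2εσT⁴ per unit area; with α = ε this gives T = (S/2σ)^(1/4).
T = (1500 / (2 × 5.67×10⁻⁸))^(1/4) = (1.32×10^10)^(1/4).
T = 339 K.

T ≈ 339 K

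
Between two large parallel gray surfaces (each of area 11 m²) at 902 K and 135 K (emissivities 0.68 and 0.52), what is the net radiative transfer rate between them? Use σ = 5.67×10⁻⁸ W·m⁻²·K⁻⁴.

For two large parallel gray plates, q = σ(T₁⁴ − T₂⁴) / (1/ε₁ + 1/ε₂ − 1).
1/ε₁ + 1/ε₂ − 1 = 1/0.68 + 1/0.52 − 1 = 2.394.
T₁⁴ − T₂⁴ = 6.62×10^11 − 3.32×10^8 = 6.62×10^11 K⁴.
q = 5.67×10⁻⁸ × 6.62×10^11 / 2.394 = 15700 W/m².
Q = q·A = 15700 × 11 = 1.72×10^5 W.

Q ≈ 1.72×10^5 W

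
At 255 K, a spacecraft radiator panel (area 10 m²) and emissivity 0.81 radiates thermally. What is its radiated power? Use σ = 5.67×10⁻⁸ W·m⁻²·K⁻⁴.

Stefan–Boltzmann: P = εσAT⁴ = 0.81 × 5.67×10⁻⁸ × 10.0 × (255)⁴ = 0.81 × 5.67×10⁻⁸ × 10.0 × 4.23×10^9.
P = 1940 W.

P ≈ 1940 W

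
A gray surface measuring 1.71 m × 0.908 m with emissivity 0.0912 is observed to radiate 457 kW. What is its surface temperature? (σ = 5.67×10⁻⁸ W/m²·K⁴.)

A = 1.71 × 0.908 = 1.55 m².
From P = εσAT⁴, T = (P / εσA)^(1/4) = (4.57×10^5 / (0.0912 × 5.67×10⁻⁸ × 1.55))^(1/4).
T = (5.69×10^13)^(1/4) = 2750 K.

T ≈ 2750 K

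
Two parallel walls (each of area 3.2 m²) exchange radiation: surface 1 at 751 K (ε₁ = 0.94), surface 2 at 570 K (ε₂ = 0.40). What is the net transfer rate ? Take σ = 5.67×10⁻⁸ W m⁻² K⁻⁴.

For two large parallel gray plates, q = σ(T₁⁴ − T₂⁴) / (1/ε₁ + 1/ε₂ − 1).
1/ε₁ + 1/ε₂ − 1 = 1/0.94 + 1/0.40 − 1 = 2.564.
T₁⁴ − T₂⁴ = 3.18×10^11 − 1.06×10^11 = 2.13×10^11 K⁴.
q = 5.67×10⁻⁸ × 2.13×10^11 / 2.564 = 4700 W/m².
Q = q·A = 4700 × 3.2 = 15000 W.

Q ≈ 15000 W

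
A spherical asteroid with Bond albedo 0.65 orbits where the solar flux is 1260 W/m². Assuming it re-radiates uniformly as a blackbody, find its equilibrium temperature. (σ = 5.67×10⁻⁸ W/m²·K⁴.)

Power absorbed = (1−a)S·πR²; power emitted = 4πR²σT⁴. Equating and cancelling πR²:
T = ((1−a)S / 4σ)^(1/4) = (441 / (4 × 5.67×10⁻⁸))^(1/4) = (1.94×10^9)^(1/4).
T = 210 K.

T ≈ 210 K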